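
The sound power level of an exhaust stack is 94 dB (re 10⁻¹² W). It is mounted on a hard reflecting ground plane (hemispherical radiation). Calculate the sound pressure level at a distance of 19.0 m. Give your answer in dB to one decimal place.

60.4 dB

The power spreads over a hemisphere of area 2π·r², so L_p = L_w − 10·log₁₀(2π·r²).
2π·r² = 2268 m², 10·log₁₀ of that is 33.557 dB.
L_p = 94 − 33.557 = 60.44 dB.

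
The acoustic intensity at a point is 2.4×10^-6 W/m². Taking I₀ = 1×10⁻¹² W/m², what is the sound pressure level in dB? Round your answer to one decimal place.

63.8 dB

Dividing by I₀ shifts the exponent by 12: I/I₀ = 2.4×10^6.
L = 10·(0.3802 + 6) = 63.80 dB.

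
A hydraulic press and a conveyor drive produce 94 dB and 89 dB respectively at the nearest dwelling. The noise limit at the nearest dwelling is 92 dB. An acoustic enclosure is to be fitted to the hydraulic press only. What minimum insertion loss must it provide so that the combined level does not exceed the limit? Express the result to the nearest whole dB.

The untreated sources together contribute 10^(89/10) = 7.943e+08, i.e. 89.00 dB.
To meet 92 dB overall, the treated hydraulic press may contribute at most 10^(92/10) − 7.943e+08 = 7.906e+08, i.e. 88.98 dB.
Required insertion loss = 94 − 88.98 = 5.02 dB.

5 dB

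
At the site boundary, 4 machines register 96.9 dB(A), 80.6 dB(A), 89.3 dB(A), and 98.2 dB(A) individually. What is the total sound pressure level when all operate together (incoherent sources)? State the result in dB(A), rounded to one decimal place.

Incoherent sources combine by intensity addition: L_total = 10·log₁₀(Σ 10^(L_i/10)).
Σ 10^(L/10) = 10^(96.9/10) + 10^(80.6/10) + 10^(89.3/10) + 10^(98.2/10) = 1.247e+10.
L_total = 10·log₁₀(1.247e+10) = 100.96 dB(A).

101.0 dB(A)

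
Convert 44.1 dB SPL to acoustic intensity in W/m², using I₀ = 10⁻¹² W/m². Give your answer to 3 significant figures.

2.57e-08 W/m²

L = 10·log₁₀(I/I₀) ⇒ I = I₀·10^(L/10) = 10⁻¹² × 10^4.41.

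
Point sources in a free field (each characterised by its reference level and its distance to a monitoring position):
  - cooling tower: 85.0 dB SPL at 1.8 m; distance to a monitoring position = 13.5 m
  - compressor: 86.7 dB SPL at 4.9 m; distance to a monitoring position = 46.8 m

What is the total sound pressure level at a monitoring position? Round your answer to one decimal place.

Propagate each source to the receiver with L = L_ref − 20·log₁₀(r/r_ref), then add intensities.
cooling tower: 85.0 − 20·log₁₀(13.5/1.8) = 85.0 − 17.50 = 67.50 dB SPL.
compressor: 86.7 − 20·log₁₀(46.8/4.9) = 86.7 − 19.60 = 67.10 dB SPL.
Σ 10^(L/10) = 1.075e+07 → L_total = 10·log₁₀(1.075e+07) = 70.31 dB SPL.

70.3 dB SPL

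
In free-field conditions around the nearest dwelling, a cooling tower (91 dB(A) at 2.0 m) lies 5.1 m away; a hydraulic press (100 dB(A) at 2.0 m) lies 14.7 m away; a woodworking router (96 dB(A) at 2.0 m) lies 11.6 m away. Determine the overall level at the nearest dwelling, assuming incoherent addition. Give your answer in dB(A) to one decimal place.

87.0 dB(A)

First find each source's level at the receiver (point-source: −20·log₁₀(r/r_ref)), then combine on an intensity basis.
cooling tower: 91 − 20·log₁₀(5.1/2.0) = 91 − 8.13 = 82.87 dB(A).
hydraulic press: 100 − 20·log₁₀(14.7/2.0) = 100 − 17.33 = 82.67 dB(A).
woodworking router: 96 − 20·log₁₀(11.6/2.0) = 96 − 15.27 = 80.73 dB(A).
Σ 10^(L/10) = 4.971e+08 → L_total = 10·log₁₀(4.971e+08) = 86.96 dB(A).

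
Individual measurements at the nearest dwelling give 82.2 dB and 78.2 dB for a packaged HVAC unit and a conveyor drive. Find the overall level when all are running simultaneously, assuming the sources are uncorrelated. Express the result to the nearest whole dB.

Incoherent sources combine by intensity addition: L_total = 10·log₁₀(Σ 10^(L_i/10)).
Σ 10^(L/10) = 10^(82.2/10) + 10^(78.2/10) = 2.320e+08.
L_total = 10·log₁₀(2.320e+08) = 83.66 dB.

84 dB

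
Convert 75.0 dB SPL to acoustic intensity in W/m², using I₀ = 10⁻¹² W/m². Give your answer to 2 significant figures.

I = I₀·10^(L/10) = 10⁻¹² × 10^(75.0/10) = 10^(-4.500).

3.2e-05 W/m²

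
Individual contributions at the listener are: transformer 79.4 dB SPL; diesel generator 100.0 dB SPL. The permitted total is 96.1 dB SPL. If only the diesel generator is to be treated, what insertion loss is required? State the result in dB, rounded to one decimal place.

4.0 dB

Everything except the diesel generator sums to 10^(79.4/10) = 8.710e+07 in linear terms, 79.40 dB SPL.
The limit corresponds to 10^(96.1/10) = 4.074e+09; subtracting the fixed part leaves 3.987e+09 for the diesel generator, i.e. 96.01 dB SPL.
So the diesel generator must be reduced from 100.0 to 96.01 dB SPL: IL = 3.99 dB.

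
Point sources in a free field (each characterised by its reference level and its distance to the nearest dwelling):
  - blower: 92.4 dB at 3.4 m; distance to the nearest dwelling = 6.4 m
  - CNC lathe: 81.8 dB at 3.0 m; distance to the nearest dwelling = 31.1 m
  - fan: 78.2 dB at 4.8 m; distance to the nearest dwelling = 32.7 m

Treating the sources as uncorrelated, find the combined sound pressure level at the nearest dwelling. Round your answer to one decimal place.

86.9 dB

Propagate each source to the receiver with L = L_ref − 20·log₁₀(r/r_ref), then add intensities.
blower: 92.4 − 20·log₁₀(6.4/3.4) = 92.4 − 5.49 = 86.91 dB.
CNC lathe: 81.8 − 20·log₁₀(31.1/3.0) = 81.8 − 20.31 = 61.49 dB.
fan: 78.2 − 20·log₁₀(32.7/4.8) = 78.2 − 16.67 = 61.53 dB.
Σ 10^(L/10) = 4.933e+08 → L_total = 10·log₁₀(4.933e+08) = 86.93 dB.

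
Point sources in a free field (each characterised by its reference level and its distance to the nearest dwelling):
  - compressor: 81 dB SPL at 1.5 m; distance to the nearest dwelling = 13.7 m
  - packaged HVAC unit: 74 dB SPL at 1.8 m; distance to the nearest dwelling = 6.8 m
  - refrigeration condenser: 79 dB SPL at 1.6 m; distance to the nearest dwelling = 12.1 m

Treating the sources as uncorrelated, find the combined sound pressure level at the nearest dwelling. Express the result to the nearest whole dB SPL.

Propagate each source to the receiver with L = L_ref − 20·log₁₀(r/r_ref), then add intensities.
compressor: 81 − 20·log₁₀(13.7/1.5) = 81 − 19.21 = 61.79 dB SPL.
packaged HVAC unit: 74 − 20·log₁₀(6.8/1.8) = 74 − 11.54 = 62.46 dB SPL.
refrigeration condenser: 79 − 20·log₁₀(12.1/1.6) = 79 − 17.57 = 61.43 dB SPL.
Σ 10^(L/10) = 4.658e+06 → L_total = 10·log₁₀(4.658e+06) = 66.68 dB SPL.

67 dB SPL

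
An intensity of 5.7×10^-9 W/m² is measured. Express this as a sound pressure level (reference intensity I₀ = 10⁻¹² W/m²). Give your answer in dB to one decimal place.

Dividing by I₀ shifts the exponent by 12: I/I₀ = 5.7×10^3.
L = 10·(0.7559 + 3) = 37.56 dB.

37.6 dB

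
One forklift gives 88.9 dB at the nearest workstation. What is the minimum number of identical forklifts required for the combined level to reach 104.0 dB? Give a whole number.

33

The shortfall is 104.0 − 88.9 = 15.1 dB, and N units add 10·log₁₀ N, so need 10·log₁₀ N ≥ 15.1.
N ≥ 10^(15.1/10) = 32.359, so N = 33.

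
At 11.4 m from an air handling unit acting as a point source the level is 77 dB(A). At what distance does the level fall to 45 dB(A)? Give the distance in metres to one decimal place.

453.8 m

Point-source spreading drops the level by 20·log₁₀(r₂/r₁); inverting, r₂/r₁ = 10^(ΔL/20).
r₂ = 11.4·10^((77−45)/20) = 11.4·10^(32.0/20) = 453.84 m.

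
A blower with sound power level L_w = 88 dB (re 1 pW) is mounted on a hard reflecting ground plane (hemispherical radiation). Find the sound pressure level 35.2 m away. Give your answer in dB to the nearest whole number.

Free-field hemispherical radiation: L_p = L_w − 10·log₁₀(2π·r²), r = 35.2 m.
2π·r² = 7785 m², 10·log₁₀ of that is 38.913 dB.
L_p = 88 − 38.913 = 49.09 dB.

49 dB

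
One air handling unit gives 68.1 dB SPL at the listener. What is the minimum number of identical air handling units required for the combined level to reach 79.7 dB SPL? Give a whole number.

15

N identical sources give L₁ + 10·log₁₀ N, so require 10·log₁₀ N ≥ 79.7 − 68.1 = 11.6 dB.
N ≥ 10^(11.6/10) = 14.454, so N = 15.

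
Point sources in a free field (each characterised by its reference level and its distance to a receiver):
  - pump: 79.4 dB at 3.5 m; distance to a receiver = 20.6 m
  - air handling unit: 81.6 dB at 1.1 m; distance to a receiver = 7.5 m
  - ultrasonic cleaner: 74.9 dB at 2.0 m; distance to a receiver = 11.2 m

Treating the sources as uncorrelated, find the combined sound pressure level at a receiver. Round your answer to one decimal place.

68.2 dB

Propagate each source to the receiver with L = L_ref − 20·log₁₀(r/r_ref), then add intensities.
pump: 79.4 − 20·log₁₀(20.6/3.5) = 79.4 − 15.40 = 64.00 dB.
air handling unit: 81.6 − 20·log₁₀(7.5/1.1) = 81.6 − 16.67 = 64.93 dB.
ultrasonic cleaner: 74.9 − 20·log₁₀(11.2/2.0) = 74.9 − 14.96 = 59.94 dB.
Σ 10^(L/10) = 6.609e+06 → L_total = 10·log₁₀(6.609e+06) = 68.20 dB.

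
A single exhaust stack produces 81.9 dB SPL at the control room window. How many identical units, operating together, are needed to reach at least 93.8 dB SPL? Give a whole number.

16

The shortfall is 93.8 − 81.9 = 11.9 dB, and N units add 10·log₁₀ N, so need 10·log₁₀ N ≥ 11.9.
N ≥ 10^(11.9/10) = 15.488, so N = 16.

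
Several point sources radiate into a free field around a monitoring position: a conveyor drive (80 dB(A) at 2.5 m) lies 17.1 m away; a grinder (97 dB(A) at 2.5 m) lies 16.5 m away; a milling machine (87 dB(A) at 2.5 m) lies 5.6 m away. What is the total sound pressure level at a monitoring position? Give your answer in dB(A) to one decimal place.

Apply inverse-square spreading to bring every level to the receiver, then sum 10^(L/10).
conveyor drive: 80 − 20·log₁₀(17.1/2.5) = 80 − 16.70 = 63.30 dB(A).
grinder: 97 − 20·log₁₀(16.5/2.5) = 97 − 16.39 = 80.61 dB(A).
milling machine: 87 − 20·log₁₀(5.6/2.5) = 87 − 7.00 = 80.00 dB(A).
Σ 10^(L/10) = 2.171e+08 → L_total = 10·log₁₀(2.171e+08) = 83.37 dB(A).

83.4 dB(A)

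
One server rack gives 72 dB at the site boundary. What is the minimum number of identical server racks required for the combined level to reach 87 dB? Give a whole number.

N identical sources give L₁ + 10·log₁₀ N, so require 10·log₁₀ N ≥ 87 − 72 = 15.0 dB.
N ≥ 10^(15.0/10) = 31.623, so N = 32.

32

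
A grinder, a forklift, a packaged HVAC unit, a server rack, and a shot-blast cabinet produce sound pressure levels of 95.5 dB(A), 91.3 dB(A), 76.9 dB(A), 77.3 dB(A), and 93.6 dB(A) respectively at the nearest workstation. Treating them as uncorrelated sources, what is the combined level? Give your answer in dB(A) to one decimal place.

Incoherent sources combine by intensity addition: L_total = 10·log₁₀(Σ 10^(L_i/10)).
Σ 10^(L/10) = 10^(95.5/10) + 10^(91.3/10) + 10^(76.9/10) + 10^(77.3/10) + 10^(93.6/10) = 7.291e+09.
L_total = 10·log₁₀(7.291e+09) = 98.63 dB(A).

98.6 dB(A)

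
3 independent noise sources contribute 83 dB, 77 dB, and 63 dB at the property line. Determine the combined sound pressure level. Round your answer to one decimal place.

For uncorrelated sources the intensities add, so convert each level to linear form, sum, and take 10·log₁₀ of the total.
Σ 10^(L/10) = 10^(83/10) + 10^(77/10) + 10^(63/10) = 2.516e+08.
L_total = 10·log₁₀(2.516e+08) = 84.01 dB.

84.0 dB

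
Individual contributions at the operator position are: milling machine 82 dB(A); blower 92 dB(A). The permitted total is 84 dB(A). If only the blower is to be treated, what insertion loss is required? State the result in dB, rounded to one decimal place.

12.3 dB

Everything except the blower sums to 10^(82/10) = 1.585e+08 in linear terms, 82.00 dB(A).
The limit corresponds to 10^(84/10) = 2.512e+08; subtracting the fixed part leaves 9.270e+07 for the blower, i.e. 79.67 dB(A).
Required insertion loss = 92 − 79.67 = 12.33 dB.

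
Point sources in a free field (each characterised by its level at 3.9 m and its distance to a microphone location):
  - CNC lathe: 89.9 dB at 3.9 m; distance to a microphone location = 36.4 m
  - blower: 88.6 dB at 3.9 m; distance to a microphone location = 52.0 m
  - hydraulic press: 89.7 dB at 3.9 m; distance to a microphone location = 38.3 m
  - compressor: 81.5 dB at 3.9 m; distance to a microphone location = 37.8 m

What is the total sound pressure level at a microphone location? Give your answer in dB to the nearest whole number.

74 dB

Apply inverse-square spreading to bring every level to the receiver, then sum 10^(L/10).
CNC lathe: 89.9 − 20·log₁₀(36.4/3.9) = 89.9 − 19.40 = 70.50 dB.
blower: 88.6 − 20·log₁₀(52.0/3.9) = 88.6 − 22.50 = 66.10 dB.
hydraulic press: 89.7 − 20·log₁₀(38.3/3.9) = 89.7 − 19.84 = 69.86 dB.
compressor: 81.5 − 20·log₁₀(37.8/3.9) = 81.5 − 19.73 = 61.77 dB.
Σ 10^(L/10) = 2.647e+07 → L_total = 10·log₁₀(2.647e+07) = 74.23 dB.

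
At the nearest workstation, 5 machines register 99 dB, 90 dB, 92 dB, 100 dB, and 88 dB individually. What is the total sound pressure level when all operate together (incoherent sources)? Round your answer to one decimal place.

Incoherent sources combine by intensity addition: L_total = 10·log₁₀(Σ 10^(L_i/10)).
Σ 10^(L/10) = 10^(99/10) + 10^(90/10) + 10^(92/10) + 10^(100/10) + 10^(88/10) = 2.116e+10.
L_total = 10·log₁₀(2.116e+10) = 103.25 dB.

103.3 dB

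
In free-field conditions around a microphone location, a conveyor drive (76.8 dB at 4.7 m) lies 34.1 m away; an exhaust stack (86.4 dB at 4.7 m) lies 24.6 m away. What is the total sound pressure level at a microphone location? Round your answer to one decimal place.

72.3 dB

Propagate each source to the receiver with L = L_ref − 20·log₁₀(r/r_ref), then add intensities.
conveyor drive: 76.8 − 20·log₁₀(34.1/4.7) = 76.8 − 17.21 = 59.59 dB.
exhaust stack: 86.4 − 20·log₁₀(24.6/4.7) = 86.4 − 14.38 = 72.02 dB.
Σ 10^(L/10) = 1.684e+07 → L_total = 10·log₁₀(1.684e+07) = 72.26 dB.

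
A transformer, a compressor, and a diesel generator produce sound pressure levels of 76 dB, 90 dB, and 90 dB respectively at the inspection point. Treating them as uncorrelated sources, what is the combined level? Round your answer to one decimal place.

93.1 dB

For uncorrelated sources the intensities add, so convert each level to linear form, sum, and take 10·log₁₀ of the total.
Σ 10^(L/10) = 10^(76/10) + 10^(90/10) + 10^(90/10) = 2.040e+09.
L_total = 10·log₁₀(2.040e+09) = 93.10 dB.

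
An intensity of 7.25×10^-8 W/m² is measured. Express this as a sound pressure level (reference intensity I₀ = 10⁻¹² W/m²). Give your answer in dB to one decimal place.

48.6 dB

Dividing by I₀ shifts the exponent by 12: I/I₀ = 7.25×10^4.
L = 10·(0.8603 + 4) = 48.60 dB.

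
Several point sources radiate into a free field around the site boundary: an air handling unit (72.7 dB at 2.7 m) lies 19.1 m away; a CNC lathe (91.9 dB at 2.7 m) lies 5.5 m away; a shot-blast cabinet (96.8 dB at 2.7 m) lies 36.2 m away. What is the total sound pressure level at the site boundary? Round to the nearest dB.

86 dB

First find each source's level at the receiver (point-source: −20·log₁₀(r/r_ref)), then combine on an intensity basis.
air handling unit: 72.7 − 20·log₁₀(19.1/2.7) = 72.7 − 16.99 = 55.71 dB.
CNC lathe: 91.9 − 20·log₁₀(5.5/2.7) = 91.9 − 6.18 = 85.72 dB.
shot-blast cabinet: 96.8 − 20·log₁₀(36.2/2.7) = 96.8 − 22.55 = 74.25 dB.
Σ 10^(L/10) = 4.003e+08 → L_total = 10·log₁₀(4.003e+08) = 86.02 dB.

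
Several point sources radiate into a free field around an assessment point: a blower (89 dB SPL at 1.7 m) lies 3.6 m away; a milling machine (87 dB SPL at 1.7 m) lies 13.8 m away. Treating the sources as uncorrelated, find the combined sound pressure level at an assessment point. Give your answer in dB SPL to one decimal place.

Propagate each source to the receiver with L = L_ref − 20·log₁₀(r/r_ref), then add intensities.
blower: 89 − 20·log₁₀(3.6/1.7) = 89 − 6.52 = 82.48 dB SPL.
milling machine: 87 − 20·log₁₀(13.8/1.7) = 87 − 18.19 = 68.81 dB SPL.
Σ 10^(L/10) = 1.847e+08 → L_total = 10·log₁₀(1.847e+08) = 82.67 dB SPL.

82.7 dB SPL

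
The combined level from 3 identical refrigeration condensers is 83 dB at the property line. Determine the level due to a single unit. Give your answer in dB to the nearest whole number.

78 dB

For N identical incoherent sources L_total = L₁ + 10·log₁₀ N, so L₁ = 83 − 10·log₁₀(3) = 83 − 4.771.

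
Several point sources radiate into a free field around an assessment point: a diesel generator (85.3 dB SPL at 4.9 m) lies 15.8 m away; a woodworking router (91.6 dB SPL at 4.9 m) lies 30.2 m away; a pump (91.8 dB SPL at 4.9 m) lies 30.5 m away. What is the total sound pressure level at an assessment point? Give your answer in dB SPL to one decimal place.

80.4 dB SPL

Apply inverse-square spreading to bring every level to the receiver, then sum 10^(L/10).
diesel generator: 85.3 − 20·log₁₀(15.8/4.9) = 85.3 − 10.17 = 75.13 dB SPL.
woodworking router: 91.6 − 20·log₁₀(30.2/4.9) = 91.6 − 15.80 = 75.80 dB SPL.
pump: 91.8 − 20·log₁₀(30.5/4.9) = 91.8 − 15.88 = 75.92 dB SPL.
Σ 10^(L/10) = 1.097e+08 → L_total = 10·log₁₀(1.097e+08) = 80.40 dB SPL.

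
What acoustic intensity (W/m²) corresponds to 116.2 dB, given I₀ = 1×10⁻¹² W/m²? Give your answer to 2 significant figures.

L = 10·log₁₀(I/I₀) ⇒ I = I₀·10^(L/10) = 10⁻¹² × 10^11.62.

0.42 W/m²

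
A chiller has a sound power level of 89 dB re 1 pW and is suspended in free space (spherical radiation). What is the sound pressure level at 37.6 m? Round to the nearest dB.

Free-field spherical radiation: L_p = L_w − 10·log₁₀(4π·r²), r = 37.6 m.
4π·r² = 1.777e+04 m², 10·log₁₀ of that is 42.496 dB.
L_p = 89 − 42.496 = 46.50 dB.

47 dB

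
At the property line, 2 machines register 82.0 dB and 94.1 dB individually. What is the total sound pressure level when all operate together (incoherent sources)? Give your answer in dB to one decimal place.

Incoherent sources combine by intensity addition: L_total = 10·log₁₀(Σ 10^(L_i/10)).
Σ 10^(L/10) = 10^(82.0/10) + 10^(94.1/10) = 2.729e+09.
L_total = 10·log₁₀(2.729e+09) = 94.36 dB.

94.4 dB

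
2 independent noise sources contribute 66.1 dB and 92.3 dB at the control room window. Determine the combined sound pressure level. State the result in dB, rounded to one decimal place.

92.3 dB

For uncorrelated sources the intensities add, so convert each level to linear form, sum, and take 10·log₁₀ of the total.
Σ 10^(L/10) = 10^(66.1/10) + 10^(92.3/10) = 1.702e+09.
L_total = 10·log₁₀(1.702e+09) = 92.31 dB.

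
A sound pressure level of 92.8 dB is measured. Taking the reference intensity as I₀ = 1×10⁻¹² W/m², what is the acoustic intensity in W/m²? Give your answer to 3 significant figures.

0.00191 W/m²

L = 10·log₁₀(I/I₀) ⇒ I = I₀·10^(L/10) = 10⁻¹² × 10^9.28.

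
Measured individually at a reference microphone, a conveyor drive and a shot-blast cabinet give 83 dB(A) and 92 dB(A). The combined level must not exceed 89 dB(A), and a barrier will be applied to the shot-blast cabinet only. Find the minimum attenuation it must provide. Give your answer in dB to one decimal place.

4.3 dB

The untreated sources together contribute 10^(83/10) = 1.995e+08, i.e. 83.00 dB(A).
The limit corresponds to 10^(89/10) = 7.943e+08; subtracting the fixed part leaves 5.948e+08 for the shot-blast cabinet, i.e. 87.74 dB(A).
Required insertion loss = 92 − 87.74 = 4.26 dB.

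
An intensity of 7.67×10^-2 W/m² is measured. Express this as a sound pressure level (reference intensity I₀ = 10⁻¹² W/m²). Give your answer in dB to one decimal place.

I/I₀ = 7.67×10^-2/10⁻¹² = 7.67×10^10, and L = 10·log₁₀(I/I₀).
L = 10·(0.8848 + 10) = 108.85 dB.

108.8 dB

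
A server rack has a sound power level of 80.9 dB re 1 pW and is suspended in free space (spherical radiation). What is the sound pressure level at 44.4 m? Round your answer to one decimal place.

37.0 dB

L_p = L_w − 10·log₁₀(4π·r²) with r = 44.4 m.
4π·r² = 2.477e+04 m², 10·log₁₀ of that is 43.940 dB.
L_p = 80.9 − 43.940 = 36.96 dB.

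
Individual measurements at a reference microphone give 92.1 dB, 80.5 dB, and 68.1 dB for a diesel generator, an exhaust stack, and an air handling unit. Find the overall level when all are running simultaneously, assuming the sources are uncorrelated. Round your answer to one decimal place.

92.4 dB

Incoherent sources combine by intensity addition: L_total = 10·log₁₀(Σ 10^(L_i/10)).
Σ 10^(L/10) = 10^(92.1/10) + 10^(80.5/10) + 10^(68.1/10) = 1.740e+09.
L_total = 10·log₁₀(1.740e+09) = 92.41 dB.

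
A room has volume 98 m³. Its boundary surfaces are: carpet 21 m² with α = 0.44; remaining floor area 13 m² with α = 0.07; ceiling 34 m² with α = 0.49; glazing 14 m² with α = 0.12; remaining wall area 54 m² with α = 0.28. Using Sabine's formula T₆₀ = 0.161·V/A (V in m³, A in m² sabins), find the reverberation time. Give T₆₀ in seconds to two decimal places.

Summing Sᵢαᵢ: 21·0.44 + 13·0.07 + 34·0.49 + 14·0.12 + 54·0.28 = 43.61 m².
T₆₀ = 0.161 × 98 / 43.61 = 0.362 s.

0.36 s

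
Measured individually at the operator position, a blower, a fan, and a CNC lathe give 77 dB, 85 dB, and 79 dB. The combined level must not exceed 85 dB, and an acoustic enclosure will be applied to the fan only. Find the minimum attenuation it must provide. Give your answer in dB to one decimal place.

2.3 dB

The untreated sources together contribute 10^(77/10) + 10^(79/10) = 1.296e+08, i.e. 81.12 dB.
To meet 85 dB overall, the treated fan may contribute at most 10^(85/10) − 1.296e+08 = 1.867e+08, i.e. 82.71 dB.
So the fan must be reduced from 85 to 82.71 dB: IL = 2.29 dB.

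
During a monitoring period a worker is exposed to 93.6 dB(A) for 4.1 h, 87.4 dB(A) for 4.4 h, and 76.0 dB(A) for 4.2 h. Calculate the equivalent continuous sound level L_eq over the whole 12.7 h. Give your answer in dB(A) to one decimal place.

L_eq = 10·log₁₀[(1/T)·Σ tᵢ·10^(Lᵢ/10)] with T = 12.7 h.
Σ tᵢ·10^(Lᵢ/10) = 4.1·10^(93.6/10) + 4.4·10^(87.4/10) + 4.2·10^(76.0/10) = 1.198e+10.
L_eq = 10·log₁₀(1.198e+10/12.7) = 89.75 dB(A).

89.7 dB(A)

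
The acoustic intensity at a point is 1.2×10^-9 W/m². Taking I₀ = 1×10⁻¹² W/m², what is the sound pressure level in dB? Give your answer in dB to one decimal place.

30.8 dB

I/I₀ = 1.2×10^-9/10⁻¹² = 1.2×10^3, and L = 10·log₁₀(I/I₀).
L = 10·(0.0792 + 3) = 30.79 dB.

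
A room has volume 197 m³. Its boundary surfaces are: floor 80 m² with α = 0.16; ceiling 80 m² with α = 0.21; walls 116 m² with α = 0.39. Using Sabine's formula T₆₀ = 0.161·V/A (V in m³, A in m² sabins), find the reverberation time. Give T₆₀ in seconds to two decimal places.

0.42 s

Summing Sᵢαᵢ: 80·0.16 + 80·0.21 + 116·0.39 = 74.84 m².
T₆₀ = 0.161·V/A = 0.161·197/74.84 = 0.424 s.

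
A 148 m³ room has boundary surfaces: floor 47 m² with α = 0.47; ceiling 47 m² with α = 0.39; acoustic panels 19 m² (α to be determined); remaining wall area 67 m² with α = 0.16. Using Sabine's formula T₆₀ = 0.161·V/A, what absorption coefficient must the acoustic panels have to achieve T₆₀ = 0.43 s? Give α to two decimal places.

0.22

A = 0.161·V/T₆₀ = 0.161·148/0.43 = 55.41 m² sabins.
Absorption from the other surfaces = 47·0.47 + 47·0.39 + 67·0.16 = 51.14 m², so the acoustic panels must supply 4.27 m² over 19 m².
α = 4.27/19 = 0.225.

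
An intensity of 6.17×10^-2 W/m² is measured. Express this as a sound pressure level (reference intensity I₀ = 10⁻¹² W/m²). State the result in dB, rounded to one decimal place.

I/I₀ = 6.17×10^-2/10⁻¹² = 6.17×10^10, and L = 10·log₁₀(I/I₀).
L = 10·(0.7903 + 10) = 107.90 dB.

107.9 dB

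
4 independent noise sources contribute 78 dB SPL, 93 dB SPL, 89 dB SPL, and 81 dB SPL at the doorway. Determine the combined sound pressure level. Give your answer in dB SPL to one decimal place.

Incoherent sources combine by intensity addition: L_total = 10·log₁₀(Σ 10^(L_i/10)).
Σ 10^(L/10) = 10^(78/10) + 10^(93/10) + 10^(89/10) + 10^(81/10) = 2.979e+09.
L_total = 10·log₁₀(2.979e+09) = 94.74 dB SPL.

94.7 dB SPL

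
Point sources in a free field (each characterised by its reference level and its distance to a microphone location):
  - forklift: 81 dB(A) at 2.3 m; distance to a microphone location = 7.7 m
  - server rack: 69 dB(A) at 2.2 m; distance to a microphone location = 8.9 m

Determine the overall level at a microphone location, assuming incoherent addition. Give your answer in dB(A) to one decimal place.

70.7 dB(A)

Propagate each source to the receiver with L = L_ref − 20·log₁₀(r/r_ref), then add intensities.
forklift: 81 − 20·log₁₀(7.7/2.3) = 81 − 10.50 = 70.50 dB(A).
server rack: 69 − 20·log₁₀(8.9/2.2) = 69 − 12.14 = 56.86 dB(A).
Σ 10^(L/10) = 1.172e+07 → L_total = 10·log₁₀(1.172e+07) = 70.69 dB(A).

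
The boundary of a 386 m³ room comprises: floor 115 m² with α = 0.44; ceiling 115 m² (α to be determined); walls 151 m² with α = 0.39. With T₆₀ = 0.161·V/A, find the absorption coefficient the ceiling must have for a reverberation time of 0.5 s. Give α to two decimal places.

Required total absorption A = 0.161·386/0.5 = 124.29 m².
Absorption from the other surfaces = 115·0.44 + 151·0.39 = 109.49 m², so the ceiling must supply 14.80 m² over 115 m².
α = 14.80/115 = 0.129.

0.13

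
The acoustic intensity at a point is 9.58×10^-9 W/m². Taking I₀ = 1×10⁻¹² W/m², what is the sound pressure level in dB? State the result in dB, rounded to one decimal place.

I/I₀ = 9.58×10^-9/10⁻¹² = 9.58×10^3, and L = 10·log₁₀(I/I₀).
L = 10·(0.9814 + 3) = 39.81 dB.

39.8 dB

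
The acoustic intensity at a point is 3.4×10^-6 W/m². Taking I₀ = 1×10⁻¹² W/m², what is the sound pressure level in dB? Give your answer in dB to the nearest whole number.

65 dB

L = 10·log₁₀(I/I₀) = 10·log₁₀(3.4×10^-6/10⁻¹²) = 10·log₁₀(3.4×10^6).
L = 10·(0.5315 + 6) = 65.31 dB.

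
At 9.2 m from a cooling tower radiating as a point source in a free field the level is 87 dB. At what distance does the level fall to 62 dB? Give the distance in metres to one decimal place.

163.6 m

For a point source L₁ − L₂ = 20·log₁₀(r₂/r₁), so r₂ = r₁·10^((L₁−L₂)/20).
r₂ = 9.2·10^((87−62)/20) = 9.2·10^(25.0/20) = 163.60 m.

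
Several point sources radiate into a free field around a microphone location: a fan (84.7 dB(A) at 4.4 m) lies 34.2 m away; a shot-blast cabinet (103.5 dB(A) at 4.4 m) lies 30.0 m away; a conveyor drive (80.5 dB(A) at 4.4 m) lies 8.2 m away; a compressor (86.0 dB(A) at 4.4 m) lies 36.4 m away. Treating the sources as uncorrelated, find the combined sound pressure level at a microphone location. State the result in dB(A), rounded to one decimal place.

87.2 dB(A)

First find each source's level at the receiver (point-source: −20·log₁₀(r/r_ref)), then combine on an intensity basis.
fan: 84.7 − 20·log₁₀(34.2/4.4) = 84.7 − 17.81 = 66.89 dB(A).
shot-blast cabinet: 103.5 − 20·log₁₀(30.0/4.4) = 103.5 − 16.67 = 86.83 dB(A).
conveyor drive: 80.5 − 20·log₁₀(8.2/4.4) = 80.5 − 5.41 = 75.09 dB(A).
compressor: 86.0 − 20·log₁₀(36.4/4.4) = 86.0 − 18.35 = 67.65 dB(A).
Σ 10^(L/10) = 5.246e+08 → L_total = 10·log₁₀(5.246e+08) = 87.20 dB(A).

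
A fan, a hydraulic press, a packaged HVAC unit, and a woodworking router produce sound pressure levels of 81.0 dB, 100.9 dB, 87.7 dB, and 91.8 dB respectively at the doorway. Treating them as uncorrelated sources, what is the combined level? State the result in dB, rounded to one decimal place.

For uncorrelated sources the intensities add, so convert each level to linear form, sum, and take 10·log₁₀ of the total.
Σ 10^(L/10) = 10^(81.0/10) + 10^(100.9/10) + 10^(87.7/10) + 10^(91.8/10) = 1.453e+10.
L_total = 10·log₁₀(1.453e+10) = 101.62 dB.

101.6 dB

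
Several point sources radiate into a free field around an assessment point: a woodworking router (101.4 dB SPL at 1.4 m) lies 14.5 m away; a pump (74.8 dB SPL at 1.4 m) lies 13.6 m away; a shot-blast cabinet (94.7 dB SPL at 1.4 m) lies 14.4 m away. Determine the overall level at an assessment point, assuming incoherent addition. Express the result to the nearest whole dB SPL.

82 dB SPL

First find each source's level at the receiver (point-source: −20·log₁₀(r/r_ref)), then combine on an intensity basis.
woodworking router: 101.4 − 20·log₁₀(14.5/1.4) = 101.4 − 20.30 = 81.10 dB SPL.
pump: 74.8 − 20·log₁₀(13.6/1.4) = 74.8 − 19.75 = 55.05 dB SPL.
shot-blast cabinet: 94.7 − 20·log₁₀(14.4/1.4) = 94.7 − 20.24 = 74.46 dB SPL.
Σ 10^(L/10) = 1.569e+08 → L_total = 10·log₁₀(1.569e+08) = 81.96 dB SPL.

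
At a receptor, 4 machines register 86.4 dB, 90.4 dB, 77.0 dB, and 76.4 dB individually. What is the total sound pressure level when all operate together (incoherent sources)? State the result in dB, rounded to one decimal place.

92.1 dB

For uncorrelated sources the intensities add, so convert each level to linear form, sum, and take 10·log₁₀ of the total.
Σ 10^(L/10) = 10^(86.4/10) + 10^(90.4/10) + 10^(77.0/10) + 10^(76.4/10) = 1.627e+09.
L_total = 10·log₁₀(1.627e+09) = 92.11 dB.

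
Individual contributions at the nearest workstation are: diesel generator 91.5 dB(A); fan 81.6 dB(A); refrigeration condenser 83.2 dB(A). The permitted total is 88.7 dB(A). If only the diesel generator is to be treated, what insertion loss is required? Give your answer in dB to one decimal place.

5.6 dB

Fixed contribution from the other sources: Σ 10^(L/10) = 10^(81.6/10) + 10^(83.2/10) = 3.535e+08 (85.48 dB(A)).
The limit corresponds to 10^(88.7/10) = 7.413e+08; subtracting the fixed part leaves 3.878e+08 for the diesel generator, i.e. 85.89 dB(A).
Required insertion loss = 91.5 − 85.89 = 5.61 dB.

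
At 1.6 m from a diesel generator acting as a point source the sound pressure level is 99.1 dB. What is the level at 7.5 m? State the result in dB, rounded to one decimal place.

Point-source attenuation: ΔL = 20·log₁₀(r₂/r₁) = 20·log₁₀(7.5/1.6) = 13.419 dB.
L₂ = 99.1 − 20·log₁₀(7.5/1.6) = 99.1 − 13.419 = 85.68 dB.

85.7 dB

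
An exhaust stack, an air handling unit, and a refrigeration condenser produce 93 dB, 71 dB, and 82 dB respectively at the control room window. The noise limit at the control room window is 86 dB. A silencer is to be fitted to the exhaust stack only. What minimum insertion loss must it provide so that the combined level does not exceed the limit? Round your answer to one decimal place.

Fixed contribution from the other sources: Σ 10^(L/10) = 10^(71/10) + 10^(82/10) = 1.711e+08 (82.33 dB).
To meet 86 dB overall, the treated exhaust stack may contribute at most 10^(86/10) − 1.711e+08 = 2.270e+08, i.e. 83.56 dB.
So the exhaust stack must be reduced from 93 to 83.56 dB: IL = 9.44 dB.

9.4 dB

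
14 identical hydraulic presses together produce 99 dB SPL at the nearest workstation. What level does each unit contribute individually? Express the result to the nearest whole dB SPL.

88 dB SPL

14 equal contributions raise the level by 10·log₁₀ 14 = 11.461 dB, so each unit alone gives 99 − 11.461.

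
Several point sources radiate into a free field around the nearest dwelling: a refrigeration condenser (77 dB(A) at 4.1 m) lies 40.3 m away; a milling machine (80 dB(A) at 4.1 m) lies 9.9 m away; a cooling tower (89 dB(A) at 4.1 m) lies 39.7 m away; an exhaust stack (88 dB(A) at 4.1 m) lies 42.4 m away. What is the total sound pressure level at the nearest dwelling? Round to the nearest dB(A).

Propagate each source to the receiver with L = L_ref − 20·log₁₀(r/r_ref), then add intensities.
refrigeration condenser: 77 − 20·log₁₀(40.3/4.1) = 77 − 19.85 = 57.15 dB(A).
milling machine: 80 − 20·log₁₀(9.9/4.1) = 80 − 7.66 = 72.34 dB(A).
cooling tower: 89 − 20·log₁₀(39.7/4.1) = 89 − 19.72 = 69.28 dB(A).
exhaust stack: 88 − 20·log₁₀(42.4/4.1) = 88 − 20.29 = 67.71 dB(A).
Σ 10^(L/10) = 3.204e+07 → L_total = 10·log₁₀(3.204e+07) = 75.06 dB(A).

75 dB(A)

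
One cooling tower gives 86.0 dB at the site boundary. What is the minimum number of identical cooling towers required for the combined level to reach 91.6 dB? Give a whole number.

N identical sources give L₁ + 10·log₁₀ N, so require 10·log₁₀ N ≥ 91.6 − 86.0 = 5.6 dB.
N ≥ 10^(5.6/10) = 3.631, so N = 4.

4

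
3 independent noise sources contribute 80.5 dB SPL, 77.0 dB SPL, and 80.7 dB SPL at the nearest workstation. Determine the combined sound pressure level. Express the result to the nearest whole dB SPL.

84 dB SPL

Incoherent sources combine by intensity addition: L_total = 10·log₁₀(Σ 10^(L_i/10)).
Σ 10^(L/10) = 10^(80.5/10) + 10^(77.0/10) + 10^(80.7/10) = 2.798e+08.
L_total = 10·log₁₀(2.798e+08) = 84.47 dB SPL.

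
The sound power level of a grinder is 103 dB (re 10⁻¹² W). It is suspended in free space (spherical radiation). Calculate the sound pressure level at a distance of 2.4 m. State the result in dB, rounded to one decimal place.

84.4 dB

Free-field spherical radiation: L_p = L_w − 10·log₁₀(4π·r²), r = 2.4 m.
4π·r² = 72.38 m², 10·log₁₀ of that is 18.596 dB.
L_p = 103 − 18.596 = 84.40 dB.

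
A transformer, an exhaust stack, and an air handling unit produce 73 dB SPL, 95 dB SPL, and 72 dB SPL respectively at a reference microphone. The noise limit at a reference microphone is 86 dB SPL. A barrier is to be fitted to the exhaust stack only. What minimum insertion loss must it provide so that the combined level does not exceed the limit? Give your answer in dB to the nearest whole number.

9 dB

The untreated sources together contribute 10^(73/10) + 10^(72/10) = 3.580e+07, i.e. 75.54 dB SPL.
The limit corresponds to 10^(86/10) = 3.981e+08; subtracting the fixed part leaves 3.623e+08 for the exhaust stack, i.e. 85.59 dB SPL.
So the exhaust stack must be reduced from 95 to 85.59 dB SPL: IL = 9.41 dB.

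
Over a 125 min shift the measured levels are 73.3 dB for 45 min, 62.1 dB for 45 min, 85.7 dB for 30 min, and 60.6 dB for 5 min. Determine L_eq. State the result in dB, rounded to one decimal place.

The energy average is taken in the linear domain: L_eq = 10·log₁₀[(Σ tᵢ·10^(Lᵢ/10))/T], T = 125 min.
Σ tᵢ·10^(Lᵢ/10) = 45·10^(73.3/10) + 45·10^(62.1/10) + 30·10^(85.7/10) + 5·10^(60.6/10) = 1.219e+10.
L_eq = 10·log₁₀(1.219e+10/125) = 79.89 dB.

79.9 dB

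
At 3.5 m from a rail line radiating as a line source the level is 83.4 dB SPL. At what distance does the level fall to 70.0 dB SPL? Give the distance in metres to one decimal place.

Line-source spreading drops the level by 10·log₁₀(r₂/r₁); inverting, r₂/r₁ = 10^(ΔL/10).
r₂ = 3.5·10^((83.4−70.0)/10) = 3.5·10^(13.4/10) = 76.57 m.

76.6 m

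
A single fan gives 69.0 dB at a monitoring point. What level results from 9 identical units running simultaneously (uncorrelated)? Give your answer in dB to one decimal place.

78.5 dB

N identical incoherent sources raise the level by 10·log₁₀ N.
L_total = 69.0 + 10·log₁₀(9) = 69.0 + 9.542 = 78.54 dB.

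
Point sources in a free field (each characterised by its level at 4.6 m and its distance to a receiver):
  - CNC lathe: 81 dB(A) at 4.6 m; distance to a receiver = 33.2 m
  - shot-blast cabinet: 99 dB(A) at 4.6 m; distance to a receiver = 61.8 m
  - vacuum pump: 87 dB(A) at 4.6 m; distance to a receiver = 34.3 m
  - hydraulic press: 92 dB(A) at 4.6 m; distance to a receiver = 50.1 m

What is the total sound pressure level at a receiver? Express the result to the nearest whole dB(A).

78 dB(A)

Propagate each source to the receiver with L = L_ref − 20·log₁₀(r/r_ref), then add intensities.
CNC lathe: 81 − 20·log₁₀(33.2/4.6) = 81 − 17.17 = 63.83 dB(A).
shot-blast cabinet: 99 − 20·log₁₀(61.8/4.6) = 99 − 22.56 = 76.44 dB(A).
vacuum pump: 87 − 20·log₁₀(34.3/4.6) = 87 − 17.45 = 69.55 dB(A).
hydraulic press: 92 − 20·log₁₀(50.1/4.6) = 92 − 20.74 = 71.26 dB(A).
Σ 10^(L/10) = 6.880e+07 → L_total = 10·log₁₀(6.880e+07) = 78.38 dB(A).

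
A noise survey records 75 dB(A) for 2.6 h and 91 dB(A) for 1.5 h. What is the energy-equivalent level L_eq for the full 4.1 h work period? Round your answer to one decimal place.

86.8 dB(A)

The energy average is taken in the linear domain: L_eq = 10·log₁₀[(Σ tᵢ·10^(Lᵢ/10))/T], T = 4.1 h.
Σ tᵢ·10^(Lᵢ/10) = 2.6·10^(75/10) + 1.5·10^(91/10) = 1.971e+09.
L_eq = 10·log₁₀(1.971e+09/4.1) = 86.82 dB(A).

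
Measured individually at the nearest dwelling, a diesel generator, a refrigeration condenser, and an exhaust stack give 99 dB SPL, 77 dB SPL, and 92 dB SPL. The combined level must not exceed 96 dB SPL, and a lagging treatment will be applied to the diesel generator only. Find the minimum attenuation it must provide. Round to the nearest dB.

5 dB

Everything except the diesel generator sums to 10^(77/10) + 10^(92/10) = 1.635e+09 in linear terms, 92.14 dB SPL.
The limit corresponds to 10^(96/10) = 3.981e+09; subtracting the fixed part leaves 2.346e+09 for the diesel generator, i.e. 93.70 dB SPL.
Required insertion loss = 99 − 93.70 = 5.30 dB.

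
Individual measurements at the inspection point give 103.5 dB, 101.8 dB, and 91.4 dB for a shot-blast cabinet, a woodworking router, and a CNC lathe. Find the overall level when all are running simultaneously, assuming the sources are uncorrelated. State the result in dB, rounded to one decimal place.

105.9 dB

For uncorrelated sources the intensities add, so convert each level to linear form, sum, and take 10·log₁₀ of the total.
Σ 10^(L/10) = 10^(103.5/10) + 10^(101.8/10) + 10^(91.4/10) = 3.890e+10.
L_total = 10·log₁₀(3.890e+10) = 105.90 dB.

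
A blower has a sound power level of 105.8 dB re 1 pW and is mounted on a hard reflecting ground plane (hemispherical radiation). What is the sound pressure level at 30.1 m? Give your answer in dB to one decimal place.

68.2 dB

Free-field hemispherical radiation: L_p = L_w − 10·log₁₀(2π·r²), r = 30.1 m.
2π·r² = 5693 m², 10·log₁₀ of that is 37.553 dB.
L_p = 105.8 − 37.553 = 68.25 dB.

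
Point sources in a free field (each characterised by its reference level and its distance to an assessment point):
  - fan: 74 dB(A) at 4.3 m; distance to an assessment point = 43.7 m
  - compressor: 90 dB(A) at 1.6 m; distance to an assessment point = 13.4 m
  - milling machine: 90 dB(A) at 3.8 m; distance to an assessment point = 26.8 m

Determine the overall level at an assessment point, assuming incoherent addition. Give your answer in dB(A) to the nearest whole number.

Propagate each source to the receiver with L = L_ref − 20·log₁₀(r/r_ref), then add intensities.
fan: 74 − 20·log₁₀(43.7/4.3) = 74 − 20.14 = 53.86 dB(A).
compressor: 90 − 20·log₁₀(13.4/1.6) = 90 − 18.46 = 71.54 dB(A).
milling machine: 90 − 20·log₁₀(26.8/3.8) = 90 − 16.97 = 73.03 dB(A).
Σ 10^(L/10) = 3.460e+07 → L_total = 10·log₁₀(3.460e+07) = 75.39 dB(A).

75 dB(A)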